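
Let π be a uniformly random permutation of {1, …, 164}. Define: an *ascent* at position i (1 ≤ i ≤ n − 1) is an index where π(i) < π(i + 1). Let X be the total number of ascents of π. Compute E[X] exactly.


Write X = Σ X_I over i = 1, …, 163, with X_I the indicator of one ascent.
There are 163 indicators.
For each fixed i, the pair (π(i), π(i+1)) is a uniformly random ordered pair of distinct values from {1, …, 164}; by symmetry P[π(i) < π(i+1)] = 1/2.
By linearity: E[X] = 163 · (1/2) = (164 − 1) · (1/2) = 163/2 ≈ 81.500.

E[X] = 163/2 = 81.500.


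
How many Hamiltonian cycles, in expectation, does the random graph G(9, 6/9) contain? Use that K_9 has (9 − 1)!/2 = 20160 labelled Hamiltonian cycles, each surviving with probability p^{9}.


K_9 has (9 − 1)!/2 = 20160 labelled Hamiltonian cycles.
For each such Hamiltonian cycle H, let X_H = 1 if all 9 edges of H are present in G. Then P[X_H = 1] = p^{9} = (2/3)^{9} = 512/19683.
Summing the indicators: E[X] = Σ_H E[X_H] = 20160 · p^{9} = 20160 · 512/19683 = 1146880/2187.
Numerically: E[X] ≈ 524.4.

E[X] = 20160 · (2/3)^{9} = 1146880/2187 ≈ 524.4.


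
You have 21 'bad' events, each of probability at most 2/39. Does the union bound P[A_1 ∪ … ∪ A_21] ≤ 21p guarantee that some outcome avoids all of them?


Union bound: P[∪_{i=1}^{21} A_i] ≤ Σ_i P[A_i] ≤ 21·p = 21·(2/39) = 14/13.
Numerically: 14/13 ≈ 1.0769231.
Is 14/13 < 1? NO.
Since the bound 14/13 is ≥ 1, the union bound is uninformative here; it does NOT by itself certify existence.

21·p = 14/13 ≈ 1.0769231; existence NOT certified by the union bound.


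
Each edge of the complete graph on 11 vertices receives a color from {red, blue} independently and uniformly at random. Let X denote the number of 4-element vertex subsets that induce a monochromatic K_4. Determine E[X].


Let X = Σ_S X_S over the C(11, 4) = 330 subsets S of size 4, where X_S = 1 if the K_4 on S is monochromatic.
For a fixed S, the K_4 on S has C(4, 2) = 6 edges. P[all 6 edges red] = (1/2)^6, and likewise for blue, so P[monochromatic] = 2·(1/2)^6 = 2^{1 − 6} = 1/32.
By linearity of expectation: E[X] = C(11, 4) · 2^{1 − 6} = 330 · 1/32 = 165/16.
Numerically: E[X] ≈ 10.312.

E[X] = C(11,4)·2^(1−C(4,2)) = 165/16 ≈ 10.312.


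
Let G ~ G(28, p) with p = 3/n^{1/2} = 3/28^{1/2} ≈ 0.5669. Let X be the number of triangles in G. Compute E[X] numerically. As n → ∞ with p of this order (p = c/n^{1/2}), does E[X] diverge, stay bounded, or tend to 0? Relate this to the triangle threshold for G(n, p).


Number of potential triangles: C(28, 3) = 3276.
Each occurs with probability p³ ≈ (0.5669)³ ≈ 1.822329e-01.
By linearity: E[X] = C(28, 3)·p³ ≈ 3276 · 1.822329e-01 ≈ 596.9949.
Since α = 1/2 < 1, p = c/n^{1/2} ≫ 1/n is above the triangle threshold p ~ 1/n. Asymptotically E[X] ~ (c³/6)·n^{3(1−α)} = (3³/6)·n^{1.5} → ∞; triangles are abundant w.h.p.

E[X] ≈ 596.9949; in regime p = Θ(1/n^{1/2}) E[X] diverges (above the triangle threshold p ~ 1/n).


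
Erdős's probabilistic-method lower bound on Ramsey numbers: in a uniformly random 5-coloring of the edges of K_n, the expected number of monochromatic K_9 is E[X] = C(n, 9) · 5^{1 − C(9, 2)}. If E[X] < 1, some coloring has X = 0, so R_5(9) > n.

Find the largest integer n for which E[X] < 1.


We need C(n, 9) · 5^{1 − 36} < 1, i.e. C(n, 9) < 5^{36 − 1} = 2910383045673370361328125.
Check values of n near the boundary:
  n = 2168: C(2168, 9) = 2867804175977929537095120; 2867804175977929537095120 < 2910383045673370361328125? YES
  n = 2169: C(2169, 9) = 2879753360044504243499683; 2879753360044504243499683 < 2910383045673370361328125? YES
  n = 2170: C(2170, 9) = 2891746779868845075610510; 2891746779868845075610510 < 2910383045673370361328125? YES
  n = 2171: C(2171, 9) = 2903784578674959601827205; 2903784578674959601827205 < 2910383045673370361328125? YES
  n = 2172: C(2172, 9) = 2915866900084148060642020; 2915866900084148060642020 < 2910383045673370361328125? NO
  n = 2173: C(2173, 9) = 2927993888115921319674265; 2927993888115921319674265 < 2910383045673370361328125? NO
The largest n with C(n, 9) < 2910383045673370361328125 is n = 2171 (where E[X] = 580756915734991920365441/582076609134674072265625 ≈ 0.9977). Hence R_5(9) > 2171, i.e. R_5(9) ≥ 2172.

Largest n = 2171; hence R_5(9) > 2171.


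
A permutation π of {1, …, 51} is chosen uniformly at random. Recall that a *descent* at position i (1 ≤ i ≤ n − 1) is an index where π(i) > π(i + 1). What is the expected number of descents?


Write X = Σ X_I over i = 1, …, 50, with X_I the indicator of one descent.
There are 50 indicators.
For each fixed i, the pair (π(i), π(i+1)) is a uniformly random ordered pair of distinct values from {1, …, 51}; by symmetry P[π(i) > π(i+1)] = 1/2.
By linearity: E[X] = 50 · (1/2) = (51 − 1) · (1/2) = 25 ≈ 25.000000.

E[X] = 25 = 25.000000.


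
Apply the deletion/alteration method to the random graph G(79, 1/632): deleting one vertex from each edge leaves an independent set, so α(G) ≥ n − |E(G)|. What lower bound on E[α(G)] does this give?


E[|E(G)|] = C(79, 2)·p = 3081 · (1/632) = 39/8.
E[α(G)] ≥ n − E[|E(G)|] = 79 − 39/8 = 593/8.
Numerically: ≈ 74.125000.
(This is only a lower bound; the true E[α(G)] may be larger.)

E[α(G)] ≥ 593/8 ≈ 74.125000.


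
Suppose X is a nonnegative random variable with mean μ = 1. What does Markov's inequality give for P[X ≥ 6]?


μ = E[X] = 1, a = 6.
Markov: P[X ≥ 6] ≤ μ/a = (1)/6 = 1/6.
Numerically: ≈ 0.167.
(Since a = 6 > μ = 1.000, the bound 1/6 is < 1 and informative.)

P[X ≥ 6] ≤ 1/6 ≈ 0.167.


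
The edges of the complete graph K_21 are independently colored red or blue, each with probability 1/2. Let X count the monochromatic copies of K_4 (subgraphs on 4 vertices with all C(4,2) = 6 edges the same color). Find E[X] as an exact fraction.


Let X = Σ_S X_S over the C(21, 4) = 5985 subsets S of size 4, where X_S = 1 if the K_4 on S is monochromatic.
For a fixed S, the K_4 on S has C(4, 2) = 6 edges. P[all 6 edges red] = (1/2)^6, and likewise for blue, so P[monochromatic] = 2·(1/2)^6 = 2^{1 − 6} = 1/32.
Summing: E[X] = C(21, 4) · 2^{1 − 6} = 5985 · 1/32 = 5985/32.
Numerically: E[X] ≈ 187.031250.

E[X] = C(21,4)·2^(1−C(4,2)) = 5985/32 ≈ 187.031250.


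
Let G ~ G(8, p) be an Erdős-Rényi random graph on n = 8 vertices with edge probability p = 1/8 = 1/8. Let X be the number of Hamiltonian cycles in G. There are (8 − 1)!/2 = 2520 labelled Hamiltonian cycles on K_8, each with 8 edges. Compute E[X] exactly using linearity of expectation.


K_8 has (8 − 1)!/2 = 2520 labelled Hamiltonian cycles.
For each such Hamiltonian cycle H, let X_H = 1 if all 8 edges of H are present in G. Then P[X_H = 1] = p^{8} = (1/8)^{8} = 1/16777216.
Summing the indicators: E[X] = Σ_H E[X_H] = 2520 · p^{8} = 2520 · 1/16777216 = 315/2097152.
Numerically: E[X] ≈ 0.0001502.

E[X] = 2520 · (1/8)^{8} = 315/2097152 ≈ 0.0001502.


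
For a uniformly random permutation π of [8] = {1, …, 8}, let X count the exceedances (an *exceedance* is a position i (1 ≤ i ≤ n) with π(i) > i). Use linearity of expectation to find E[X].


Write X = Σ_{i=1}^{8} X_i, where X_i = 1_{π(i) > i}.
For each fixed i, π(i) is uniform over {1, …, 8} (marginal of a uniform permutation), so P[π(i) > i] = (n − i)/n. Summing: Σ_{i=1}^{8} (n − i)/n = (0 + 1 + … + 7)/8 = 8(8 − 1)/(2·8) = (8 − 1)/2.
Hence E[X] = Σ_{i=1}^{8} (8 − i)/8 = 7/2 ≈ 3.500000.

E[X] = 7/2 = 3.500000.


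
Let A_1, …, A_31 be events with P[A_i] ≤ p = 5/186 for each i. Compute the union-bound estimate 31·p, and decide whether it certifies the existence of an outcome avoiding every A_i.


Union bound: P[∪_{i=1}^{31} A_i] ≤ Σ_i P[A_i] ≤ 31·p = 31·(5/186) = 5/6.
Numerically: 5/6 ≈ 0.833333.
Is 5/6 < 1? YES.
Since P[∪ A_i] ≤ 5/6 < 1, the complement has P[∩ A_i^c] ≥ 1 − 5/6 = 1/6 > 0, so some outcome avoids every A_i.

31·p = 5/6 ≈ 0.833333; existence CERTIFIED by the union bound.


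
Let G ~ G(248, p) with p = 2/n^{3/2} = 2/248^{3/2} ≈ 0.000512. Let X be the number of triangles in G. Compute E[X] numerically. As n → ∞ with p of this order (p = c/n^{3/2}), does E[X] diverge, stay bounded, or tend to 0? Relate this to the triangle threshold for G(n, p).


Number of potential triangles: C(248, 3) = 2511496.
Each occurs with probability p³ ≈ (0.000512)³ ≈ 1.34294e-10.
By linearity: E[X] = C(248, 3)·p³ ≈ 2511496 · 1.34294e-10 ≈ 0.000.
Since α = 3/2 > 1, p = c/n^{3/2} = o(1/n) is below the triangle threshold p ~ 1/n. Asymptotically E[X] ~ (c³/6)·n^{3(1−α)} = (2³/6)·n^{-1.5} → 0, so by Markov's inequality G has no triangles w.h.p.

E[X] ≈ 0.000; in regime p = Θ(1/n^{3/2}) E[X] tends to 0 (below the triangle threshold p ~ 1/n).


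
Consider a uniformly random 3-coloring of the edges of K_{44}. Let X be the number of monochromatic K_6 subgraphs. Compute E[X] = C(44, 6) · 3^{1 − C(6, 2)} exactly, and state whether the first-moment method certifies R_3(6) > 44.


E[X] = C(44, 6) · 3^{1 − 15} = 7059052 · 3^{−14} = 7059052/4782969.
As a reduced fraction: E[X] = 7059052/4782969 ≈ 1.4758724.
Is E[X] < 1? NO.
Since E[X] ≥ 1, the first-moment bound is inconclusive at n = 44; it does NOT by itself certify R_3(6) > 44.

E[X] = 7059052/4782969 ≈ 1.4758724; E[X] ≥ 1; first-moment method inconclusive here.


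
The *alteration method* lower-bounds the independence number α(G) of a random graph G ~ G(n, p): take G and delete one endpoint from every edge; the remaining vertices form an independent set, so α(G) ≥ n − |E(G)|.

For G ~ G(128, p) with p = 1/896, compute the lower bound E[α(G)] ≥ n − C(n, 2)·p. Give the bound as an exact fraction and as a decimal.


E[|E(G)|] = C(128, 2)·p = 8128 · (1/896) = 127/14.
E[α(G)] ≥ n − E[|E(G)|] = 128 − 127/14 = 1665/14.
Numerically: ≈ 118.928571.
(This is only a lower bound; the true E[α(G)] may be larger.)

E[α(G)] ≥ 1665/14 ≈ 118.928571.


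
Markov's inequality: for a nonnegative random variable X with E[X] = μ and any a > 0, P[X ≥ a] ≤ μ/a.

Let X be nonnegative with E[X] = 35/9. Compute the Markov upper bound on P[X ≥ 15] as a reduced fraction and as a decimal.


μ = E[X] = 35/9, a = 15.
Markov: P[X ≥ 15] ≤ μ/a = (35/9)/15 = 7/27.
Numerically: ≈ 0.259259.
(Since a = 15 > μ = 3.888889, the bound 7/27 is < 1 and informative.)

P[X ≥ 15] ≤ 7/27 ≈ 0.259259.


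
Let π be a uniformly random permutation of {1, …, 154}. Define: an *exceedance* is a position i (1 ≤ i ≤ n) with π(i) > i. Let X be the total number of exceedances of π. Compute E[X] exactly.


Write X = Σ_{i=1}^{154} X_i, where X_i = 1_{π(i) > i}.
For each fixed i, π(i) is uniform over {1, …, 154} (marginal of a uniform permutation), so P[π(i) > i] = (n − i)/n. Summing: Σ_{i=1}^{154} (n − i)/n = (0 + 1 + … + 153)/154 = 154(154 − 1)/(2·154) = (154 − 1)/2.
Hence E[X] = Σ_{i=1}^{154} (154 − i)/154 = 153/2 ≈ 76.5000.

E[X] = 153/2 = 76.5000.


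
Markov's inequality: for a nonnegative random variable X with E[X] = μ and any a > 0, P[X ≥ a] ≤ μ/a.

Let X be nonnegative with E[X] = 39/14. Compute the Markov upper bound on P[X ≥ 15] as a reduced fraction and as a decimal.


μ = E[X] = 39/14, a = 15.
Markov: P[X ≥ 15] ≤ μ/a = (39/14)/15 = 13/70.
Numerically: ≈ 0.18571.
(Since a = 15 > μ = 2.78571, the bound 13/70 is < 1 and informative.)

P[X ≥ 15] ≤ 13/70 ≈ 0.18571.


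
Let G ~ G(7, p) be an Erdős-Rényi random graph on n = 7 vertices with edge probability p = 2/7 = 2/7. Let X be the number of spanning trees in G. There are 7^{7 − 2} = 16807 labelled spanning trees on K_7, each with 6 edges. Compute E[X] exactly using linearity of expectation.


K_7 has 7^{7 − 2} = 16807 labelled spanning trees.
For each such spanning tree H, let X_H = 1 if all 6 edges of H are present in G. Then P[X_H = 1] = p^{6} = (2/7)^{6} = 64/117649.
By linearity: E[X] = Σ_H E[X_H] = 16807 · p^{6} = 16807 · 64/117649 = 64/7.
Numerically: E[X] ≈ 9.1429.

E[X] = 16807 · (2/7)^{6} = 64/7 ≈ 9.1429.


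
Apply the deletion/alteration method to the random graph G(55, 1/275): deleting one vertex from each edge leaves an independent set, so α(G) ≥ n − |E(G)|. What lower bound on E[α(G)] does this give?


E[|E(G)|] = C(55, 2)·p = 1485 · (1/275) = 27/5.
E[α(G)] ≥ n − E[|E(G)|] = 55 − 27/5 = 248/5.
Numerically: ≈ 49.600000.
(This is only a lower bound; the true E[α(G)] may be larger.)

E[α(G)] ≥ 248/5 ≈ 49.600000.


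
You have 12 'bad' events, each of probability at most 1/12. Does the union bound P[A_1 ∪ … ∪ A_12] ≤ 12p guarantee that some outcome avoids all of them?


Union bound: P[∪_{i=1}^{12} A_i] ≤ Σ_i P[A_i] ≤ 12·p = 12·(1/12) = 1.
Numerically: 1 ≈ 1.0000.
Is 1 < 1? NO.
Since the bound 1 is ≥ 1, the union bound is uninformative here; it does NOT by itself certify existence.

12·p = 1 ≈ 1.0000; existence NOT certified by the union bound.


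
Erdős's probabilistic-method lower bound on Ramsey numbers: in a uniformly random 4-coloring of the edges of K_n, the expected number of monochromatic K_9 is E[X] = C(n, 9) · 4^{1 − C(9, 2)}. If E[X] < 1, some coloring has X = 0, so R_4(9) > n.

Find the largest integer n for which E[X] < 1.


We need C(n, 9) · 4^{1 − 36} < 1, i.e. C(n, 9) < 4^{36 − 1} = 1180591620717411303424.
Check values of n near the boundary:
  n = 910: C(910, 9) = 1133378248346922788210; 1133378248346922788210 < 1180591620717411303424? YES
  n = 911: C(911, 9) = 1144686900492291197405; 1144686900492291197405 < 1180591620717411303424? YES
  n = 912: C(912, 9) = 1156095740032081475120; 1156095740032081475120 < 1180591620717411303424? YES
  n = 913: C(913, 9) = 1167605542753639808390; 1167605542753639808390 < 1180591620717411303424? YES
  n = 914: C(914, 9) = 1179217089587653905932; 1179217089587653905932 < 1180591620717411303424? YES
  n = 915: C(915, 9) = 1190931166636537885130; 1190931166636537885130 < 1180591620717411303424? NO
  n = 916: C(916, 9) = 1202748565202942340440; 1202748565202942340440 < 1180591620717411303424? NO
  n = 917: C(917, 9) = 1214670081818390006810; 1214670081818390006810 < 1180591620717411303424? NO
The largest n with C(n, 9) < 1180591620717411303424 is n = 914 (where E[X] = 294804272396913476483/295147905179352825856 ≈ 0.998836). Hence R_4(9) > 914, i.e. R_4(9) ≥ 915.

Largest n = 914; hence R_4(9) > 914.


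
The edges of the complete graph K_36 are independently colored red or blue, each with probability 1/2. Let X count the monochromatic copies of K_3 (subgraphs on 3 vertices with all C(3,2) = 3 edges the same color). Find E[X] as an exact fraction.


Let X = Σ_S X_S over the C(36, 3) = 7140 subsets S of size 3, where X_S = 1 if the K_3 on S is monochromatic.
For a fixed S, the K_3 on S has C(3, 2) = 3 edges. P[all 3 edges red] = (1/2)^3, and likewise for blue, so P[monochromatic] = 2·(1/2)^3 = 2^{1 − 3} = 1/4.
By linearity: E[X] = C(36, 3) · 2^{1 − 3} = 7140 · 1/4 = 1785.
Numerically: E[X] ≈ 1785.000.

E[X] = C(36,3)·2^(1−C(3,2)) = 1785 ≈ 1785.000.


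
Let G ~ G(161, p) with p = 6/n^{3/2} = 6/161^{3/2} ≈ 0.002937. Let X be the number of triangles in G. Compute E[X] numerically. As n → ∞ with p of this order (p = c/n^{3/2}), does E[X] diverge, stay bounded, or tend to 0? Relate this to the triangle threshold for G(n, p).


Number of potential triangles: C(161, 3) = 682640.
Each occurs with probability p³ ≈ (0.002937)³ ≈ 2.533596e-08.
By linearity: E[X] = C(161, 3)·p³ ≈ 682640 · 2.533596e-08 ≈ 0.0173.
Since α = 3/2 > 1, p = c/n^{3/2} = o(1/n) is below the triangle threshold p ~ 1/n. Asymptotically E[X] ~ (c³/6)·n^{3(1−α)} = (6³/6)·n^{-1.5} → 0, so by Markov's inequality G has no triangles w.h.p.

E[X] ≈ 0.0173; in regime p = Θ(1/n^{3/2}) E[X] tends to 0 (below the triangle threshold p ~ 1/n).


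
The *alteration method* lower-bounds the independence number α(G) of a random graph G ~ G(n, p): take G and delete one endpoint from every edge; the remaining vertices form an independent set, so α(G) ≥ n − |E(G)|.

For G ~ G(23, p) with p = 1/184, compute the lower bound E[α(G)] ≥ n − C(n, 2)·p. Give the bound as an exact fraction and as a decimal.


E[|E(G)|] = C(23, 2)·p = 253 · (1/184) = 11/8.
E[α(G)] ≥ n − E[|E(G)|] = 23 − 11/8 = 173/8.
Numerically: ≈ 21.62500.
(This is only a lower bound; the true E[α(G)] may be larger.)

E[α(G)] ≥ 173/8 ≈ 21.62500.


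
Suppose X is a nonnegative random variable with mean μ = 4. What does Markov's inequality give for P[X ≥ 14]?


μ = E[X] = 4, a = 14.
Markov: P[X ≥ 14] ≤ μ/a = (4)/14 = 2/7.
Numerically: ≈ 0.286.
(Since a = 14 > μ = 4.000, the bound 2/7 is < 1 and informative.)

P[X ≥ 14] ≤ 2/7 ≈ 0.286.


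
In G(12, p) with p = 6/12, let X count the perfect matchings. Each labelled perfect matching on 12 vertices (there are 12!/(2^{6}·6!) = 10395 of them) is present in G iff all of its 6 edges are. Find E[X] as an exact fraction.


K_12 has 12!/(2^{6}·6!) = 10395 labelled perfect matchings.
For each such perfect matching H, let X_H = 1 if all 6 edges of H are present in G. Then P[X_H = 1] = p^{6} = (1/2)^{6} = 1/64.
By linearity of expectation: E[X] = Σ_H E[X_H] = 10395 · p^{6} = 10395 · 1/64 = 10395/64.
Numerically: E[X] ≈ 162.42.

E[X] = 10395 · (1/2)^{6} = 10395/64 ≈ 162.42.


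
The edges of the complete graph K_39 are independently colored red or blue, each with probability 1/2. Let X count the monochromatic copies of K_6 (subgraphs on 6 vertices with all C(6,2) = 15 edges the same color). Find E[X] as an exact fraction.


Let X = Σ_S X_S over the C(39, 6) = 3262623 subsets S of size 6, where X_S = 1 if the K_6 on S is monochromatic.
For a fixed S, the K_6 on S has C(6, 2) = 15 edges. P[all 15 edges red] = (1/2)^15, and likewise for blue, so P[monochromatic] = 2·(1/2)^15 = 2^{1 − 15} = 1/16384.
Summing: E[X] = C(39, 6) · 2^{1 − 15} = 3262623 · 1/16384 = 3262623/16384.
Numerically: E[X] ≈ 199.13470.

E[X] = C(39,6)·2^(1−C(6,2)) = 3262623/16384 ≈ 199.13470.


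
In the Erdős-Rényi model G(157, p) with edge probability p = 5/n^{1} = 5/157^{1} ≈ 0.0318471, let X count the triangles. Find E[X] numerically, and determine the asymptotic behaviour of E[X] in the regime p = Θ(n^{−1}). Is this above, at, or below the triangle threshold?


Number of potential triangles: C(157, 3) = 632710.
Each occurs with probability p³ ≈ (0.0318471)³ ≈ 3.23006347e-05.
By linearity: E[X] = C(157, 3)·p³ ≈ 632710 · 3.23006347e-05 ≈ 20.436935.
Here α = 1, so p = 5/n is exactly at the triangle threshold p ~ 1/n. Asymptotically E[X] → c³/6 = 5³/6 = 125/6 ≈ 20.833333, a bounded constant. In this regime the triangle count is asymptotically Poisson(c³/6).

E[X] ≈ 20.436935; in regime p = Θ(1/n^{1}) E[X] stays bounded (at the triangle threshold p ~ 1/n).


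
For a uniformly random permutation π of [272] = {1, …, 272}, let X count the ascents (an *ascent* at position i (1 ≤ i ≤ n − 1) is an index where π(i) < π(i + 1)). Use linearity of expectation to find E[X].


Write X = Σ X_I over i = 1, …, 271, with X_I the indicator of one ascent.
There are 271 indicators.
For each fixed i, the pair (π(i), π(i+1)) is a uniformly random ordered pair of distinct values from {1, …, 272}; by symmetry P[π(i) < π(i+1)] = 1/2.
By linearity: E[X] = 271 · (1/2) = (272 − 1) · (1/2) = 271/2 ≈ 135.500000.

E[X] = 271/2 = 135.500000.


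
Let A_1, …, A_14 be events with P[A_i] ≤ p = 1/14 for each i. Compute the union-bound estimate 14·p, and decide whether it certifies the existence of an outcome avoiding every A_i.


Union bound: P[∪_{i=1}^{14} A_i] ≤ Σ_i P[A_i] ≤ 14·p = 14·(1/14) = 1.
Numerically: 1 ≈ 1.0000000.
Is 1 < 1? NO.
Since the bound 1 is ≥ 1, the union bound is uninformative here; it does NOT by itself certify existence.

14·p = 1 ≈ 1.0000000; existence NOT certified by the union bound.


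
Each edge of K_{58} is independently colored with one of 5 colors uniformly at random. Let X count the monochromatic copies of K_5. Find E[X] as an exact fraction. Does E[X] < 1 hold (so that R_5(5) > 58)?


E[X] = C(58, 5) · 5^{1 − 10} = 4582116 · 5^{−9} = 4582116/1953125.
As a reduced fraction: E[X] = 4582116/1953125 ≈ 2.3460.
Is E[X] < 1? NO.
Since E[X] ≥ 1, the first-moment bound is inconclusive at n = 58; it does NOT by itself certify R_5(5) > 58.

E[X] = 4582116/1953125 ≈ 2.3460; E[X] ≥ 1; first-moment method inconclusive here.


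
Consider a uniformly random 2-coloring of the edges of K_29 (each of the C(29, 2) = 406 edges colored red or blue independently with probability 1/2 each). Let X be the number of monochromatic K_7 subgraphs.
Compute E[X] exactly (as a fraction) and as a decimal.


Let X = Σ_S X_S over the C(29, 7) = 1560780 subsets S of size 7, where X_S = 1 if the K_7 on S is monochromatic.
For a fixed S, the K_7 on S has C(7, 2) = 21 edges. P[all 21 edges red] = (1/2)^21, and likewise for blue, so P[monochromatic] = 2·(1/2)^21 = 2^{1 − 21} = 1/1048576.
By linearity of expectation: E[X] = C(29, 7) · 2^{1 − 21} = 1560780 · 1/1048576 = 390195/262144.
Numerically: E[X] ≈ 1.488.

E[X] = C(29,7)·2^(1−C(7,2)) = 390195/262144 ≈ 1.488.


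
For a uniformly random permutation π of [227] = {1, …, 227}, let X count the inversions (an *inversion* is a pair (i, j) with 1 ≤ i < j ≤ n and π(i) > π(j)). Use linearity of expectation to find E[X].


Write X = Σ X_I over the C(227, 2) = 25651 pairs i < j, with X_I the indicator of one inversion.
There are 25651 indicators.
For each fixed pair i < j, the values π(i) and π(j) are two distinct elements of {1, …, 227} in uniformly random order; by symmetry P[π(i) > π(j)] = 1/2.
By linearity: E[X] = 25651 · (1/2) = C(227, 2) · (1/2) = 25651/2 = 25651/2 ≈ 12825.500000.

E[X] = 25651/2 = 12825.500000.


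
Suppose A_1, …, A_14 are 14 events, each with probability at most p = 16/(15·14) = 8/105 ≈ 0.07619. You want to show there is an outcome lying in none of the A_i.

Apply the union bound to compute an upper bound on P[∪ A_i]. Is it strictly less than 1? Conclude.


Union bound: P[∪_{i=1}^{14} A_i] ≤ Σ_i P[A_i] ≤ 14·p = 14·(8/105) = 16/15.
Numerically: 16/15 ≈ 1.06667.
Is 16/15 < 1? NO.
Since the bound 16/15 is ≥ 1, the union bound is uninformative here; it does NOT by itself certify existence.

14·p = 16/15 ≈ 1.06667; existence NOT certified by the union bound.


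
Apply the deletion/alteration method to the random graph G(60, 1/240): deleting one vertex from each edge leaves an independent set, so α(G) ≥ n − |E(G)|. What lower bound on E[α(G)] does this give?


E[|E(G)|] = C(60, 2)·p = 1770 · (1/240) = 59/8.
E[α(G)] ≥ n − E[|E(G)|] = 60 − 59/8 = 421/8.
Numerically: ≈ 52.625000.
(This is only a lower bound; the true E[α(G)] may be larger.)

E[α(G)] ≥ 421/8 ≈ 52.625000.


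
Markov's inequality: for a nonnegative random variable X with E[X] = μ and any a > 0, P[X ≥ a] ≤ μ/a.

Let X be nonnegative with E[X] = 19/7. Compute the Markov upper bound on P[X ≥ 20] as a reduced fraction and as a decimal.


μ = E[X] = 19/7, a = 20.
Markov: P[X ≥ 20] ≤ μ/a = (19/7)/20 = 19/140.
Numerically: ≈ 0.135714.
(Since a = 20 > μ = 2.714286, the bound 19/140 is < 1 and informative.)

P[X ≥ 20] ≤ 19/140 ≈ 0.135714.


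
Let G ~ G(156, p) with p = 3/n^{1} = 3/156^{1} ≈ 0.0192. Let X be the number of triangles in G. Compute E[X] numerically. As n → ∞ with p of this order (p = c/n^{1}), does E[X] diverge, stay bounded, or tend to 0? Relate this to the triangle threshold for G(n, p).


Number of potential triangles: C(156, 3) = 620620.
Each occurs with probability p³ ≈ (0.0192)³ ≈ 7.11197e-06.
By linearity: E[X] = C(156, 3)·p³ ≈ 620620 · 7.11197e-06 ≈ 4.414.
Here α = 1, so p = 3/n is exactly at the triangle threshold p ~ 1/n. Asymptotically E[X] → c³/6 = 3³/6 = 9/2 ≈ 4.500, a bounded constant. In this regime the triangle count is asymptotically Poisson(c³/6).

E[X] ≈ 4.414; in regime p = Θ(1/n^{1}) E[X] stays bounded (at the triangle threshold p ~ 1/n).


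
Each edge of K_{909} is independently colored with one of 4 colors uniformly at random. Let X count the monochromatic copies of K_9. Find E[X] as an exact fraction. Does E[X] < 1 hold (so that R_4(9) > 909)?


E[X] = C(909, 9) · 4^{1 − 36} = 1122169012923711463931 · 4^{−35} = 1122169012923711463931/1180591620717411303424.
As a reduced fraction: E[X] = 1122169012923711463931/1180591620717411303424 ≈ 0.9505.
Is E[X] < 1? YES.
Since E[X] < 1, there exists a 4-coloring of K_{909} with no monochromatic K_9; hence R_4(9) > 909.

E[X] = 1122169012923711463931/1180591620717411303424 ≈ 0.9505; E[X] < 1, so R_4(9) > 909.


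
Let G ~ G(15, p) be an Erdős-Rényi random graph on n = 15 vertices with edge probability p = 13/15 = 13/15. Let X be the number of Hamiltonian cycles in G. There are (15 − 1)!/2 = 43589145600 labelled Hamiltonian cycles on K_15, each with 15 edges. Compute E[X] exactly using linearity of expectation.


K_15 has (15 − 1)!/2 = 43589145600 labelled Hamiltonian cycles.
For each such Hamiltonian cycle H, let X_H = 1 if all 15 edges of H are present in G. Then P[X_H = 1] = p^{15} = (13/15)^{15} = 51185893014090757/437893890380859375.
Summing the indicators: E[X] = Σ_H E[X_H] = 43589145600 · p^{15} = 43589145600 · 51185893014090757/437893890380859375 = 367267381606127548722176/72081298828125.
Numerically: E[X] ≈ 5.095e+09.

E[X] = 43589145600 · (13/15)^{15} = 367267381606127548722176/72081298828125 ≈ 5.095e+09.


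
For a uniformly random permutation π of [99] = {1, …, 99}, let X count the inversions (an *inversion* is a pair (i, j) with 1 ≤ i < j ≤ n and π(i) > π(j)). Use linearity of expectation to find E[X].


Write X = Σ X_I over the C(99, 2) = 4851 pairs i < j, with X_I the indicator of one inversion.
There are 4851 indicators.
For each fixed pair i < j, the values π(i) and π(j) are two distinct elements of {1, …, 99} in uniformly random order; by symmetry P[π(i) > π(j)] = 1/2.
By linearity: E[X] = 4851 · (1/2) = C(99, 2) · (1/2) = 4851/2 = 4851/2 ≈ 2425.500.

E[X] = 4851/2 = 2425.500.


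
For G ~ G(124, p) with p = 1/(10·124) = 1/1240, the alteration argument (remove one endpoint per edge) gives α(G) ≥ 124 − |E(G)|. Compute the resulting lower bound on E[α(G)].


E[|E(G)|] = C(124, 2)·p = 7626 · (1/1240) = 123/20.
E[α(G)] ≥ n − E[|E(G)|] = 124 − 123/20 = 2357/20.
Numerically: ≈ 117.85000.
(This is only a lower bound; the true E[α(G)] may be larger.)

E[α(G)] ≥ 2357/20 ≈ 117.85000.


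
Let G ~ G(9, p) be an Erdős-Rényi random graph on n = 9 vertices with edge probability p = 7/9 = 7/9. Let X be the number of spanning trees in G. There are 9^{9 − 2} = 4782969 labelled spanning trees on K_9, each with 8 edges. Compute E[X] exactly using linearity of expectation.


K_9 has 9^{9 − 2} = 4782969 labelled spanning trees.
For each such spanning tree H, let X_H = 1 if all 8 edges of H are present in G. Then P[X_H = 1] = p^{8} = (7/9)^{8} = 5764801/43046721.
By linearity of expectation: E[X] = Σ_H E[X_H] = 4782969 · p^{8} = 4782969 · 5764801/43046721 = 5764801/9.
Numerically: E[X] ≈ 6.41e+05.

E[X] = 4782969 · (7/9)^{8} = 5764801/9 ≈ 6.41e+05.


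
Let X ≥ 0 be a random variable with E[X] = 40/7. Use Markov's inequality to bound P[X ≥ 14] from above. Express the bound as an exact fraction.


μ = E[X] = 40/7, a = 14.
Markov: P[X ≥ 14] ≤ μ/a = (40/7)/14 = 20/49.
Numerically: ≈ 0.4082.
(Since a = 14 > μ = 5.7143, the bound 20/49 is < 1 and informative.)

P[X ≥ 14] ≤ 20/49 ≈ 0.4082.


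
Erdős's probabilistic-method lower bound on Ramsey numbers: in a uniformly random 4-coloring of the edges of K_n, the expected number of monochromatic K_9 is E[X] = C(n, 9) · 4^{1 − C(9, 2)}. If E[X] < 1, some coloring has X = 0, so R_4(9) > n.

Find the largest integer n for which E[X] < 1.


We need C(n, 9) · 4^{1 − 36} < 1, i.e. C(n, 9) < 4^{36 − 1} = 1180591620717411303424.
Check values of n near the boundary:
  n = 909: C(909, 9) = 1122169012923711463931; 1122169012923711463931 < 1180591620717411303424? YES
  n = 910: C(910, 9) = 1133378248346922788210; 1133378248346922788210 < 1180591620717411303424? YES
  n = 911: C(911, 9) = 1144686900492291197405; 1144686900492291197405 < 1180591620717411303424? YES
  n = 912: C(912, 9) = 1156095740032081475120; 1156095740032081475120 < 1180591620717411303424? YES
  n = 913: C(913, 9) = 1167605542753639808390; 1167605542753639808390 < 1180591620717411303424? YES
  n = 914: C(914, 9) = 1179217089587653905932; 1179217089587653905932 < 1180591620717411303424? YES
  n = 915: C(915, 9) = 1190931166636537885130; 1190931166636537885130 < 1180591620717411303424? NO
  n = 916: C(916, 9) = 1202748565202942340440; 1202748565202942340440 < 1180591620717411303424? NO
  n = 917: C(917, 9) = 1214670081818390006810; 1214670081818390006810 < 1180591620717411303424? NO
The largest n with C(n, 9) < 1180591620717411303424 is n = 914 (where E[X] = 294804272396913476483/295147905179352825856 ≈ 0.998836). Hence R_4(9) > 914, i.e. R_4(9) ≥ 915.

Largest n = 914; hence R_4(9) > 914.


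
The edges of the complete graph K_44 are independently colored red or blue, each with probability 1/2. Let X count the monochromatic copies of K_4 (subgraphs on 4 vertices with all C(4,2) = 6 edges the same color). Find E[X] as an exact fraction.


Let X = Σ_S X_S over the C(44, 4) = 135751 subsets S of size 4, where X_S = 1 if the K_4 on S is monochromatic.
For a fixed S, the K_4 on S has C(4, 2) = 6 edges. P[all 6 edges red] = (1/2)^6, and likewise for blue, so P[monochromatic] = 2·(1/2)^6 = 2^{1 − 6} = 1/32.
Summing: E[X] = C(44, 4) · 2^{1 − 6} = 135751 · 1/32 = 135751/32.
Numerically: E[X] ≈ 4242.219.

E[X] = C(44,4)·2^(1−C(4,2)) = 135751/32 ≈ 4242.219.


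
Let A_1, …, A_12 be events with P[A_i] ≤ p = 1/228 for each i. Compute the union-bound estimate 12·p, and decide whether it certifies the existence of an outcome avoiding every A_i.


Union bound: P[∪_{i=1}^{12} A_i] ≤ Σ_i P[A_i] ≤ 12·p = 12·(1/228) = 1/19.
Numerically: 1/19 ≈ 0.053.
Is 1/19 < 1? YES.
Since P[∪ A_i] ≤ 1/19 < 1, the complement has P[∩ A_i^c] ≥ 1 − 1/19 = 18/19 > 0, so some outcome avoids every A_i.

12·p = 1/19 ≈ 0.053; existence CERTIFIED by the union bound.


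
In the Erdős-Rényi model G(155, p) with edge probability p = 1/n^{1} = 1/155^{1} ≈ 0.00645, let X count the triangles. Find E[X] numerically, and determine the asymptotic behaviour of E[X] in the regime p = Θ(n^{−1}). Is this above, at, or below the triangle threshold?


Number of potential triangles: C(155, 3) = 608685.
Each occurs with probability p³ ≈ (0.00645)³ ≈ 2.68537e-07.
By linearity: E[X] = C(155, 3)·p³ ≈ 608685 · 2.68537e-07 ≈ 0.163.
Here α = 1, so p = 1/n is exactly at the triangle threshold p ~ 1/n. Asymptotically E[X] → c³/6 = 1³/6 = 1/6 ≈ 0.167, a bounded constant. In this regime the triangle count is asymptotically Poisson(c³/6).

E[X] ≈ 0.163; in regime p = Θ(1/n^{1}) E[X] stays bounded (at the triangle threshold p ~ 1/n).


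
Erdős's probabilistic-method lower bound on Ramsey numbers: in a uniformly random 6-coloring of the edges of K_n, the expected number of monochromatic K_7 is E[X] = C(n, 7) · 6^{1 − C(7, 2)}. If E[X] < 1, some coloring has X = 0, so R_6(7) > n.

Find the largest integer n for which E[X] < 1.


We need C(n, 7) · 6^{1 − 21} < 1, i.e. C(n, 7) < 6^{21 − 1} = 3656158440062976.
Check values of n near the boundary:
  n = 563: C(563, 7) = 3426622515769596; 3426622515769596 < 3656158440062976? YES
  n = 564: C(564, 7) = 3469685994423792; 3469685994423792 < 3656158440062976? YES
  n = 565: C(565, 7) = 3513212521235560; 3513212521235560 < 3656158440062976? YES
  n = 566: C(566, 7) = 3557206237959440; 3557206237959440 < 3656158440062976? YES
  n = 567: C(567, 7) = 3601671315933933; 3601671315933933 < 3656158440062976? YES
  n = 568: C(568, 7) = 3646611956239704; 3646611956239704 < 3656158440062976? YES
  n = 569: C(569, 7) = 3692032389858348; 3692032389858348 < 3656158440062976? NO
  n = 570: C(570, 7) = 3737936877831720; 3737936877831720 < 3656158440062976? NO
The largest n with C(n, 7) < 3656158440062976 is n = 568 (where E[X] = 16882462760369/16926659444736 ≈ 0.9974). Hence R_6(7) > 568, i.e. R_6(7) ≥ 569.

Largest n = 568; hence R_6(7) > 568.


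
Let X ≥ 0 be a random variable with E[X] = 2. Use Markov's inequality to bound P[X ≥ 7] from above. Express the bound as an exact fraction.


μ = E[X] = 2, a = 7.
Markov: P[X ≥ 7] ≤ μ/a = (2)/7 = 2/7.
Numerically: ≈ 0.286.
(Since a = 7 > μ = 2.000, the bound 2/7 is < 1 and informative.)

P[X ≥ 7] ≤ 2/7 ≈ 0.286.


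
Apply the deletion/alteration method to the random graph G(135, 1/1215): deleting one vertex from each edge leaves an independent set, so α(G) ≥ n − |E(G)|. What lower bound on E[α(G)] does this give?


E[|E(G)|] = C(135, 2)·p = 9045 · (1/1215) = 67/9.
E[α(G)] ≥ n − E[|E(G)|] = 135 − 67/9 = 1148/9.
Numerically: ≈ 127.556.
(This is only a lower bound; the true E[α(G)] may be larger.)

E[α(G)] ≥ 1148/9 ≈ 127.556.


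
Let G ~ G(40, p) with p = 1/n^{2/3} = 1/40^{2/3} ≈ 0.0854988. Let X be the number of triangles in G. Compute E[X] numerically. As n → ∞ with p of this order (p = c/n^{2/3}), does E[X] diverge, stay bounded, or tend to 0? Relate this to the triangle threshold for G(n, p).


Number of potential triangles: C(40, 3) = 9880.
Each occurs with probability p³ ≈ (0.0854988)³ ≈ 6.25000000e-04.
By linearity: E[X] = C(40, 3)·p³ ≈ 9880 · 6.25000000e-04 ≈ 6.175000.
Since α = 2/3 < 1, p = c/n^{2/3} ≫ 1/n is above the triangle threshold p ~ 1/n. Asymptotically E[X] ~ (c³/6)·n^{3(1−α)} = (1³/6)·n^{1} → ∞; triangles are abundant w.h.p.

E[X] ≈ 6.175000; in regime p = Θ(1/n^{2/3}) E[X] diverges (above the triangle threshold p ~ 1/n).


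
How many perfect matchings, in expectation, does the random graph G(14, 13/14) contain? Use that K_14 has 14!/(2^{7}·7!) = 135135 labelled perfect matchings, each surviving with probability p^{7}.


K_14 has 14!/(2^{7}·7!) = 135135 labelled perfect matchings.
For each such perfect matching H, let X_H = 1 if all 7 edges of H are present in G. Then P[X_H = 1] = p^{7} = (13/14)^{7} = 62748517/105413504.
Summing the indicators: E[X] = Σ_H E[X_H] = 135135 · p^{7} = 135135 · 62748517/105413504 = 1211360120685/15059072.
Numerically: E[X] ≈ 80441.

E[X] = 135135 · (13/14)^{7} = 1211360120685/15059072 ≈ 80441.


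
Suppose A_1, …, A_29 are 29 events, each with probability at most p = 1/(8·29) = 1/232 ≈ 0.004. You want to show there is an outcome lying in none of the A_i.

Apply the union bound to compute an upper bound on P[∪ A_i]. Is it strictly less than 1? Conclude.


Union bound: P[∪_{i=1}^{29} A_i] ≤ Σ_i P[A_i] ≤ 29·p = 29·(1/232) = 1/8.
Numerically: 1/8 ≈ 0.125.
Is 1/8 < 1? YES.
Since P[∪ A_i] ≤ 1/8 < 1, the complement has P[∩ A_i^c] ≥ 1 − 1/8 = 7/8 > 0, so some outcome avoids every A_i.

29·p = 1/8 ≈ 0.125; existence CERTIFIED by the union bound.


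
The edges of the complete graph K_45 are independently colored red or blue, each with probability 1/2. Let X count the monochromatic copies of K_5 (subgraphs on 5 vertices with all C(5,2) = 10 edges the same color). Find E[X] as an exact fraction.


Let X = Σ_S X_S over the C(45, 5) = 1221759 subsets S of size 5, where X_S = 1 if the K_5 on S is monochromatic.
For a fixed S, the K_5 on S has C(5, 2) = 10 edges. P[all 10 edges red] = (1/2)^10, and likewise for blue, so P[monochromatic] = 2·(1/2)^10 = 2^{1 − 10} = 1/512.
By linearity of expectation: E[X] = C(45, 5) · 2^{1 − 10} = 1221759 · 1/512 = 1221759/512.
Numerically: E[X] ≈ 2386.248.

E[X] = C(45,5)·2^(1−C(5,2)) = 1221759/512 ≈ 2386.248.


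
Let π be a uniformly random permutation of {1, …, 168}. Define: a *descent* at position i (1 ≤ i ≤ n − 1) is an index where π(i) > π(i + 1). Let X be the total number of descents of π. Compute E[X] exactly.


Write X = Σ X_I over i = 1, …, 167, with X_I the indicator of one descent.
There are 167 indicators.
For each fixed i, the pair (π(i), π(i+1)) is a uniformly random ordered pair of distinct values from {1, …, 168}; by symmetry P[π(i) > π(i+1)] = 1/2.
By linearity: E[X] = 167 · (1/2) = (168 − 1) · (1/2) = 167/2 ≈ 83.500.

E[X] = 167/2 = 83.500.


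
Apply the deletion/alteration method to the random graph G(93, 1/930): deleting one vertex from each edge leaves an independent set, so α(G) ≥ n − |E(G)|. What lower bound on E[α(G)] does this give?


E[|E(G)|] = C(93, 2)·p = 4278 · (1/930) = 23/5.
E[α(G)] ≥ n − E[|E(G)|] = 93 − 23/5 = 442/5.
Numerically: ≈ 88.4000.
(This is only a lower bound; the true E[α(G)] may be larger.)

E[α(G)] ≥ 442/5 ≈ 88.4000.


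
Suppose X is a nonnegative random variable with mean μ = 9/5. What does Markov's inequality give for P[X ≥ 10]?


μ = E[X] = 9/5, a = 10.
Markov: P[X ≥ 10] ≤ μ/a = (9/5)/10 = 9/50.
Numerically: ≈ 0.180.
(Since a = 10 > μ = 1.800, the bound 9/50 is < 1 and informative.)

P[X ≥ 10] ≤ 9/50 ≈ 0.180.


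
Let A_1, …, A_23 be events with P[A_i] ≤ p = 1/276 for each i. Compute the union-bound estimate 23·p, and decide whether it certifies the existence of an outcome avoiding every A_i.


Union bound: P[∪_{i=1}^{23} A_i] ≤ Σ_i P[A_i] ≤ 23·p = 23·(1/276) = 1/12.
Numerically: 1/12 ≈ 0.0833333.
Is 1/12 < 1? YES.
Since P[∪ A_i] ≤ 1/12 < 1, the complement has P[∩ A_i^c] ≥ 1 − 1/12 = 11/12 > 0, so some outcome avoids every A_i.

23·p = 1/12 ≈ 0.0833333; existence CERTIFIED by the union bound.


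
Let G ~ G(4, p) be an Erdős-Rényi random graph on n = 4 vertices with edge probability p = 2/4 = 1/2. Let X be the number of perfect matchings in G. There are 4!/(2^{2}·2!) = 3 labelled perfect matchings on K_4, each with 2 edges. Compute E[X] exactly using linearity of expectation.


K_4 has 4!/(2^{2}·2!) = 3 labelled perfect matchings.
For each such perfect matching H, let X_H = 1 if all 2 edges of H are present in G. Then P[X_H = 1] = p^{2} = (1/2)^{2} = 1/4.
Summing the indicators: E[X] = Σ_H E[X_H] = 3 · p^{2} = 3 · 1/4 = 3/4.
Numerically: E[X] ≈ 0.75.

E[X] = 3 · (1/2)^{2} = 3/4 ≈ 0.75.


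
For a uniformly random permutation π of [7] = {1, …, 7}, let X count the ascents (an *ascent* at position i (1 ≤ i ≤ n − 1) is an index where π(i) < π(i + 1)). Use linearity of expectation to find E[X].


Write X = Σ X_I over i = 1, …, 6, with X_I the indicator of one ascent.
There are 6 indicators.
For each fixed i, the pair (π(i), π(i+1)) is a uniformly random ordered pair of distinct values from {1, …, 7}; by symmetry P[π(i) < π(i+1)] = 1/2.
By linearity: E[X] = 6 · (1/2) = (7 − 1) · (1/2) = 3 ≈ 3.000.

E[X] = 3 = 3.000.


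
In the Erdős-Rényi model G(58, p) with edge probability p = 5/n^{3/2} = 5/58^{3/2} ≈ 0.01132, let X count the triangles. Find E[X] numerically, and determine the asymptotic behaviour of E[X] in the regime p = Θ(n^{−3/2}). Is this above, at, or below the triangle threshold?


Number of potential triangles: C(58, 3) = 30856.
Each occurs with probability p³ ≈ (0.01132)³ ≈ 1.4503875e-06.
By linearity: E[X] = C(58, 3)·p³ ≈ 30856 · 1.4503875e-06 ≈ 0.04475.
Since α = 3/2 > 1, p = c/n^{3/2} = o(1/n) is below the triangle threshold p ~ 1/n. Asymptotically E[X] ~ (c³/6)·n^{3(1−α)} = (5³/6)·n^{-1.5} → 0, so by Markov's inequality G has no triangles w.h.p.

E[X] ≈ 0.04475; in regime p = Θ(1/n^{3/2}) E[X] tends to 0 (below the triangle threshold p ~ 1/n).


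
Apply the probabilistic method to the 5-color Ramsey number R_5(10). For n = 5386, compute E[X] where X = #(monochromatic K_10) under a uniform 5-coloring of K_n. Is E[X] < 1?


E[X] = C(5386, 10) · 5^{1 − 45} = 5613966214234562222231428510561 · 5^{−44} = 5613966214234562222231428510561/5684341886080801486968994140625.
As a reduced fraction: E[X] = 5613966214234562222231428510561/5684341886080801486968994140625 ≈ 0.987619.
Is E[X] < 1? YES.
Since E[X] < 1, there exists a 5-coloring of K_{5386} with no monochromatic K_10; hence R_5(10) > 5386.

E[X] = 5613966214234562222231428510561/5684341886080801486968994140625 ≈ 0.987619; E[X] < 1, so R_5(10) > 5386.
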